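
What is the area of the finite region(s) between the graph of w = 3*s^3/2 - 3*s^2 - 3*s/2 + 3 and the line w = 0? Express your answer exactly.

37/8

The curve meets the s-axis where 3*s^3/2 - 3*s^2 - 3*s/2 + 3 = 0, i.e. 3*(s - 2)*(s - 1)*(s + 1)/2 = 0, at s = -1, 1, 2.
On [-1, 1] the curve lies above the axis; ∫[-1,1] (3*s^3/2 - 3*s^2 - 3*s/2 + 3) ds = 4, giving area 4.
On [1, 2] the curve lies below the axis; ∫[1,2] (3*s^3/2 - 3*s^2 - 3*s/2 + 3) ds = -5/8, giving area 5/8.
Total area = 4 + 5/8 = 37/8.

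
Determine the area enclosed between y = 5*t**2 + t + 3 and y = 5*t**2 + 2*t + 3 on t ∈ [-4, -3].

On [-4, -3], (5*t**2 + t + 3) - (5*t**2 + 2*t + 3) = -t is ≥ 0 throughout, so the area is a single integral of |-t|.
∫[-4,-3] (-t) dt = 7/2.

7/2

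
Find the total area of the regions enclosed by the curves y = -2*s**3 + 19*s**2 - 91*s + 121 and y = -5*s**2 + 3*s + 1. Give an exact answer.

1

Set the curves equal: -2*s**3 + 19*s**2 - 91*s + 121 = -5*s**2 + 3*s + 1, so -2*s**3 + 24*s**2 - 94*s + 120 = 0, which factors as -2*(s - 5)*(s - 4)*(s - 3) = 0. The curves meet at s = 3, 4, 5.
On [3, 4], y = -5*s**2 + 3*s + 1 is on top; that piece has area ∫[3,4] (-(-2*s**3 + 24*s**2 - 94*s + 120)) ds = 1/2.
On [4, 5], y = -2*s**3 + 19*s**2 - 91*s + 121 is on top; that piece has area ∫[4,5] (-2*s**3 + 24*s**2 - 94*s + 120) ds = 1/2.
Total enclosed area = 1/2 + 1/2 = 1.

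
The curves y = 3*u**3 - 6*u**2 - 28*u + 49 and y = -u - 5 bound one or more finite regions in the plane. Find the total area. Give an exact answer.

443/2

Set the curves equal: 3*u**3 - 6*u**2 - 28*u + 49 = -u - 5, so 3*u**3 - 6*u**2 - 27*u + 54 = 0, which factors as 3*(u - 3)*(u - 2)*(u + 3) = 0. The curves meet at u = -3, 2, 3.
On [-3, 2], y = 3*u**3 - 6*u**2 - 28*u + 49 is on top; that piece has area ∫[-3,2] (3*u**3 - 6*u**2 - 27*u + 54) du = 875/4.
On [2, 3], y = -u - 5 is on top; that piece has area ∫[2,3] (-(3*u**3 - 6*u**2 - 27*u + 54)) du = 11/4.
Total enclosed area = 875/4 + 11/4 = 443/2.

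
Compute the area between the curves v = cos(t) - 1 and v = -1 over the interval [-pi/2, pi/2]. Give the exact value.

2

On [-pi/2, pi/2], (cos(t) - 1) - (-1) = cos(t) is ≥ 0 throughout, so the area is a single integral of |cos(t)|.
∫[-pi/2,pi/2] (cos(t)) dt = 2.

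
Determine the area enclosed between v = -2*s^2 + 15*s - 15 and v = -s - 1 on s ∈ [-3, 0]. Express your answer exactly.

On [-3, 0], (-2*s^2 + 15*s - 15) - (-s - 1) = -2*s^2 + 16*s - 14 is ≤ 0 throughout, so the area is a single integral of |-2*s^2 + 16*s - 14|.
∫[-3,0] (-2*s^2 + 16*s - 14) ds = -132; the area of that piece is 132.

132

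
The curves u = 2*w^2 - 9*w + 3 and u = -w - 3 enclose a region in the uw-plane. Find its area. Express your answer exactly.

8/3

Both boundary curves give u as a function of w, so integrate with respect to w. Setting them equal: 2*w^2 - 8*w + 6 = 0, i.e. 2*(w - 3)*(w - 1) = 0, so they meet at w = 1, 3.
For w in [1, 3], u = 2*w^2 - 9*w + 3 is on the left; area = ∫[1,3] (-(2*w^2 - 8*w + 6)) dw = 8/3.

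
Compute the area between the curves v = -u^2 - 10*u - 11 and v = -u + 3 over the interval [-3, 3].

319/3

The difference (-u^2 - 10*u - 11) - (-u + 3) = -u^2 - 9*u - 14 changes sign at u = -2 inside [-3, 3], so split the integral there.
∫[-3,-2] (-u^2 - 9*u - 14) du = 13/6.
∫[-2,3] (-u^2 - 9*u - 14) du = -625/6; the area of that piece is 625/6.
Total area = 13/6 + 625/6 = 319/3.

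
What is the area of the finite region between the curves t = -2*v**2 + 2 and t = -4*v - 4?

Both boundary curves give t as a function of v, so integrate with respect to v. Setting them equal: -2*v**2 + 4*v + 6 = 0, i.e. -2*(v - 3)*(v + 1) = 0, so they meet at v = -1, 3.
For v in [-1, 3], t = -2*v**2 + 2 is on the right; area = ∫[-1,3] (-2*v**2 + 4*v + 6) dv = 64/3.

64/3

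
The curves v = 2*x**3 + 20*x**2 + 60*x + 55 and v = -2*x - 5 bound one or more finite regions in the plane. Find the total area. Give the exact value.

37/6

Set the curves equal: 2*x**3 + 20*x**2 + 60*x + 55 = -2*x - 5, so 2*x**3 + 20*x**2 + 62*x + 60 = 0, which factors as 2*(x + 2)*(x + 3)*(x + 5) = 0. The curves meet at x = -5, -3, -2.
On [-5, -3], v = 2*x**3 + 20*x**2 + 60*x + 55 is on top; that piece has area ∫[-5,-3] (2*x**3 + 20*x**2 + 62*x + 60) dx = 16/3.
On [-3, -2], v = -2*x - 5 is on top; that piece has area ∫[-3,-2] (-(2*x**3 + 20*x**2 + 62*x + 60)) dx = 5/6.
Total enclosed area = 16/3 + 5/6 = 37/6.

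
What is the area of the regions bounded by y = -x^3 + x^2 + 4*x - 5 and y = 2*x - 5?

Set the curves equal: -x^3 + x^2 + 4*x - 5 = 2*x - 5, so -x^3 + x^2 + 2*x = 0, which factors as -x*(x - 2)*(x + 1) = 0. The curves meet at x = -1, 0, 2.
On [-1, 0], y = 2*x - 5 is on top; that piece has area ∫[-1,0] (-(-x^3 + x^2 + 2*x)) dx = 5/12.
On [0, 2], y = -x^3 + x^2 + 4*x - 5 is on top; that piece has area ∫[0,2] (-x^3 + x^2 + 2*x) dx = 8/3.
Total enclosed area = 5/12 + 8/3 = 37/12.

37/12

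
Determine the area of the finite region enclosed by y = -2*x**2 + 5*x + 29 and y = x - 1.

512/3

Set the curves equal: -2*x**2 + 5*x + 29 = x - 1, so -2*x**2 + 4*x + 30 = 0, which factors as -2*(x - 5)*(x + 3) = 0. The curves meet at x = -3, 5.
On [-3, 5], y = -2*x**2 + 5*x + 29 is on top; that piece has area ∫[-3,5] (-2*x**2 + 4*x + 30) dx = 512/3.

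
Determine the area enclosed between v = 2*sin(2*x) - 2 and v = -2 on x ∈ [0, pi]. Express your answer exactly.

The difference (2*sin(2*x) - 2) - (-2) = 2*sin(2*x) changes sign at x = pi/2 inside [0, pi], so split the integral there.
∫[0,pi/2] (2*sin(2*x)) dx = 2.
∫[pi/2,pi] (2*sin(2*x)) dx = -2; the area of that piece is 2.
Total area = 2 + 2 = 4.

4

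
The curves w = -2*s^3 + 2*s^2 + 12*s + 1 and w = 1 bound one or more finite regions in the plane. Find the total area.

Set the curves equal: -2*s^3 + 2*s^2 + 12*s + 1 = 1, so -2*s^3 + 2*s^2 + 12*s = 0, which factors as -2*s*(s - 3)*(s + 2) = 0. The curves meet at s = -2, 0, 3.
On [-2, 0], w = 1 is on top; that piece has area ∫[-2,0] (-(-2*s^3 + 2*s^2 + 12*s)) ds = 32/3.
On [0, 3], w = -2*s^3 + 2*s^2 + 12*s + 1 is on top; that piece has area ∫[0,3] (-2*s^3 + 2*s^2 + 12*s) ds = 63/2.
Total enclosed area = 32/3 + 63/2 = 253/6.

253/6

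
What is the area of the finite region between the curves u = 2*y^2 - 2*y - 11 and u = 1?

Both boundary curves give u as a function of y, so integrate with respect to y. Setting them equal: 2*y^2 - 2*y - 12 = 0, i.e. 2*(y - 3)*(y + 2) = 0, so they meet at y = -2, 3.
For y in [-2, 3], u = 2*y^2 - 2*y - 11 is on the left; area = ∫[-2,3] (-(2*y^2 - 2*y - 12)) dy = 125/3.

125/3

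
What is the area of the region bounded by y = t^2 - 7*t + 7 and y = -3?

Set the curves equal: t^2 - 7*t + 7 = -3, so t^2 - 7*t + 10 = 0, which factors as (t - 5)*(t - 2) = 0. The curves meet at t = 2, 5.
On [2, 5], y = -3 is on top; that piece has area ∫[2,5] (-(t^2 - 7*t + 10)) dt = 9/2.

9/2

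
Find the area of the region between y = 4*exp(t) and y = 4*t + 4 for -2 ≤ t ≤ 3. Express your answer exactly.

On [-2, 3], (4*exp(t)) - (4*t + 4) = -4*t + 4*exp(t) - 4 is ≥ 0 throughout, so the area is a single integral of |-4*t + 4*exp(t) - 4|.
∫[-2,3] (-4*t + 4*exp(t) - 4) dt = -30 - 4*exp(-2) + 4*exp(3).

-30 - 4*exp(-2) + 4*exp(3)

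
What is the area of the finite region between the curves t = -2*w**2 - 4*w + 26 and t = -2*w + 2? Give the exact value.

Both boundary curves give t as a function of w, so integrate with respect to w. Setting them equal: -2*w**2 - 2*w + 24 = 0, i.e. -2*(w - 3)*(w + 4) = 0, so they meet at w = -4, 3.
For w in [-4, 3], t = -2*w**2 - 4*w + 26 is on the right; area = ∫[-4,3] (-2*w**2 - 2*w + 24) dw = 343/3.

343/3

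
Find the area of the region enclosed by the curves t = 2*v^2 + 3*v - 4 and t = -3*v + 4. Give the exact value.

Both boundary curves give t as a function of v, so integrate with respect to v. Setting them equal: 2*v^2 + 6*v - 8 = 0, i.e. 2*(v - 1)*(v + 4) = 0, so they meet at v = -4, 1.
For v in [-4, 1], t = 2*v^2 + 3*v - 4 is on the left; area = ∫[-4,1] (-(2*v^2 + 6*v - 8)) dv = 125/3.

125/3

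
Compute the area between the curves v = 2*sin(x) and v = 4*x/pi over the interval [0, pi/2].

On [0, pi/2], (2*sin(x)) - (4*x/pi) = -4*x/pi + 2*sin(x) is ≥ 0 throughout, so the area is a single integral of |-4*x/pi + 2*sin(x)|.
∫[0,pi/2] (-4*x/pi + 2*sin(x)) dx = 2 - pi/2.

2 - pi/2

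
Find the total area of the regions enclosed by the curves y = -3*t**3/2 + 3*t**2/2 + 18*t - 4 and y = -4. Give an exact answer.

937/8

Set the curves equal: -3*t**3/2 + 3*t**2/2 + 18*t - 4 = -4, so -3*t**3/2 + 3*t**2/2 + 18*t = 0, which factors as -3*t*(t - 4)*(t + 3)/2 = 0. The curves meet at t = -3, 0, 4.
On [-3, 0], y = -4 is on top; that piece has area ∫[-3,0] (-(-3*t**3/2 + 3*t**2/2 + 18*t)) dt = 297/8.
On [0, 4], y = -3*t**3/2 + 3*t**2/2 + 18*t - 4 is on top; that piece has area ∫[0,4] (-3*t**3/2 + 3*t**2/2 + 18*t) dt = 80.
Total enclosed area = 297/8 + 80 = 937/8.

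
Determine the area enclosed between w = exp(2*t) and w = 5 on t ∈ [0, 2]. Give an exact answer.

-29/2 + 5*log(5) + exp(4)/2

The difference (exp(2*t)) - (5) = exp(2*t) - 5 changes sign at t = log(5)/2 inside [0, 2], so split the integral there.
∫[0,log(5)/2] (exp(2*t) - 5) dt = 2 - 5*log(5)/2; the area of that piece is -2 + 5*log(5)/2.
∫[log(5)/2,2] (exp(2*t) - 5) dt = -25/2 + 5*log(5)/2 + exp(4)/2.
Total area = (-2 + 5*log(5)/2) + (-25/2 + 5*log(5)/2 + exp(4)/2) = -29/2 + 5*log(5) + exp(4)/2.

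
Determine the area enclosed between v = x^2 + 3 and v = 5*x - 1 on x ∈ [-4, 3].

The difference (x^2 + 3) - (5*x - 1) = x^2 - 5*x + 4 changes sign at x = 1 inside [-4, 3], so split the integral there.
∫[-4,1] (x^2 - 5*x + 4) dx = 475/6.
∫[1,3] (x^2 - 5*x + 4) dx = -10/3; the area of that piece is 10/3.
Total area = 475/6 + 10/3 = 165/2.

165/2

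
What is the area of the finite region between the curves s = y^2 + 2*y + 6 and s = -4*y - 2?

Both boundary curves give s as a function of y, so integrate with respect to y. Setting them equal: y^2 + 6*y + 8 = 0, i.e. (y + 2)*(y + 4) = 0, so they meet at y = -4, -2.
For y in [-4, -2], s = y^2 + 2*y + 6 is on the left; area = ∫[-4,-2] (-(y^2 + 6*y + 8)) dy = 4/3.

4/3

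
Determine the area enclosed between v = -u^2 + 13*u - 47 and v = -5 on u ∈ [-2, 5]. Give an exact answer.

1211/6

On [-2, 5], (-u^2 + 13*u - 47) - (-5) = -u^2 + 13*u - 42 is ≤ 0 throughout, so the area is a single integral of |-u^2 + 13*u - 42|.
∫[-2,5] (-u^2 + 13*u - 42) du = -1211/6; the area of that piece is 1211/6.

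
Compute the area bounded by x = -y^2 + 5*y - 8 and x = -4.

Both boundary curves give x as a function of y, so integrate with respect to y. Setting them equal: -y^2 + 5*y - 4 = 0, i.e. -(y - 4)*(y - 1) = 0, so they meet at y = 1, 4.
For y in [1, 4], x = -y^2 + 5*y - 8 is on the right; area = ∫[1,4] (-y^2 + 5*y - 4) dy = 9/2.

9/2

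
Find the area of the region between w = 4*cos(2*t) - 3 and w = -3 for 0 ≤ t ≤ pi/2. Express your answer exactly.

The difference (4*cos(2*t) - 3) - (-3) = 4*cos(2*t) changes sign at t = pi/4 inside [0, pi/2], so split the integral there.
∫[0,pi/4] (4*cos(2*t)) dt = 2.
∫[pi/4,pi/2] (4*cos(2*t)) dt = -2; the area of that piece is 2.
Total area = 2 + 2 = 4.

4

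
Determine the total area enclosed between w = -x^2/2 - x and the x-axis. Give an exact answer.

The curve meets the x-axis where -x^2/2 - x = 0, i.e. -x*(x + 2)/2 = 0, at x = -2, 0.
On [-2, 0] the curve lies above the axis; ∫[-2,0] (-x^2/2 - x) dx = 2/3, giving area 2/3.

2/3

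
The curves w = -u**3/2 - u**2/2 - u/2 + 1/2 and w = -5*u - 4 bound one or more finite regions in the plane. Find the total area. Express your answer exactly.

Set the curves equal: -u**3/2 - u**2/2 - u/2 + 1/2 = -5*u - 4, so -u**3/2 - u**2/2 + 9*u/2 + 9/2 = 0, which factors as -(u - 3)*(u + 1)*(u + 3)/2 = 0. The curves meet at u = -3, -1, 3.
On [-3, -1], w = -5*u - 4 is on top; that piece has area ∫[-3,-1] (-(-u**3/2 - u**2/2 + 9*u/2 + 9/2)) du = 10/3.
On [-1, 3], w = -u**3/2 - u**2/2 - u/2 + 1/2 is on top; that piece has area ∫[-1,3] (-u**3/2 - u**2/2 + 9*u/2 + 9/2) du = 64/3.
Total enclosed area = 10/3 + 64/3 = 74/3.

74/3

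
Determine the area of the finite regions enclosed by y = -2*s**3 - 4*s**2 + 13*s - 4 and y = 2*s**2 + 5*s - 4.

131/2

Set the curves equal: -2*s**3 - 4*s**2 + 13*s - 4 = 2*s**2 + 5*s - 4, so -2*s**3 - 6*s**2 + 8*s = 0, which factors as -2*s*(s - 1)*(s + 4) = 0. The curves meet at s = -4, 0, 1.
On [-4, 0], y = 2*s**2 + 5*s - 4 is on top; that piece has area ∫[-4,0] (-(-2*s**3 - 6*s**2 + 8*s)) ds = 64.
On [0, 1], y = -2*s**3 - 4*s**2 + 13*s - 4 is on top; that piece has area ∫[0,1] (-2*s**3 - 6*s**2 + 8*s) ds = 3/2.
Total enclosed area = 64 + 3/2 = 131/2.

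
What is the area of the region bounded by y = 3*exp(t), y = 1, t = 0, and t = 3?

-6 + 3*exp(3)

On [0, 3], (3*exp(t)) - (1) = 3*exp(t) - 1 is ≥ 0 throughout, so the area is a single integral of |3*exp(t) - 1|.
∫[0,3] (3*exp(t) - 1) dt = -6 + 3*exp(3).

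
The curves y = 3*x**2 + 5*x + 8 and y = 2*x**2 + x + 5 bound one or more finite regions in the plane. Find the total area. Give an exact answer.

4/3

Set the curves equal: 3*x**2 + 5*x + 8 = 2*x**2 + x + 5, so x**2 + 4*x + 3 = 0, which factors as (x + 1)*(x + 3) = 0. The curves meet at x = -3, -1.
On [-3, -1], y = 2*x**2 + x + 5 is on top; that piece has area ∫[-3,-1] (-(x**2 + 4*x + 3)) dx = 4/3.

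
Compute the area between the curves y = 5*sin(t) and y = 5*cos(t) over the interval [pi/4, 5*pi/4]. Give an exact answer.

On [pi/4, 5*pi/4], (5*sin(t)) - (5*cos(t)) = 5*sin(t) - 5*cos(t) is ≥ 0 throughout, so the area is a single integral of |5*sin(t) - 5*cos(t)|.
∫[pi/4,5*pi/4] (5*sin(t) - 5*cos(t)) dt = 10*sqrt(2).

10*sqrt(2)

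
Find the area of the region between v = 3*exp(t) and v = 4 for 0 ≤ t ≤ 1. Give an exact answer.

The difference (3*exp(t)) - (4) = 3*exp(t) - 4 changes sign at t = log(4/3) inside [0, 1], so split the integral there.
∫[0,log(4/3)] (3*exp(t) - 4) dt = log(81/256) + 1; the area of that piece is -1 + log(256/81).
∫[log(4/3),1] (3*exp(t) - 4) dt = -8 - 4*log(3) + 8*log(2) + 3*exp(1).
Total area = (-1 + log(256/81)) + (-8 - 4*log(3) + 8*log(2) + 3*exp(1)) = -9 - 8*log(3) + 3*exp(1) + 16*log(2).

-9 - 8*log(3) + 3*exp(1) + 16*log(2)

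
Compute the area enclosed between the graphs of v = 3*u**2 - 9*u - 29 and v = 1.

343/2

Set the curves equal: 3*u**2 - 9*u - 29 = 1, so 3*u**2 - 9*u - 30 = 0, which factors as 3*(u - 5)*(u + 2) = 0. The curves meet at u = -2, 5.
On [-2, 5], v = 1 is on top; that piece has area ∫[-2,5] (-(3*u**2 - 9*u - 30)) du = 343/2.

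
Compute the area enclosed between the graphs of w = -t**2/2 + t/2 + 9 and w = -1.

243/4

Set the curves equal: -t**2/2 + t/2 + 9 = -1, so -t**2/2 + t/2 + 10 = 0, which factors as -(t - 5)*(t + 4)/2 = 0. The curves meet at t = -4, 5.
On [-4, 5], w = -t**2/2 + t/2 + 9 is on top; that piece has area ∫[-4,5] (-t**2/2 + t/2 + 10) dt = 243/4.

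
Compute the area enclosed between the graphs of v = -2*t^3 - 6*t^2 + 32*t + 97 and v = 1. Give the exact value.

Set the curves equal: -2*t^3 - 6*t^2 + 32*t + 97 = 1, so -2*t^3 - 6*t^2 + 32*t + 96 = 0, which factors as -2*(t - 4)*(t + 3)*(t + 4) = 0. The curves meet at t = -4, -3, 4.
On [-4, -3], v = 1 is on top; that piece has area ∫[-4,-3] (-(-2*t^3 - 6*t^2 + 32*t + 96)) dt = 5/2.
On [-3, 4], v = -2*t^3 - 6*t^2 + 32*t + 97 is on top; that piece has area ∫[-3,4] (-2*t^3 - 6*t^2 + 32*t + 96) dt = 1029/2.
Total enclosed area = 5/2 + 1029/2 = 517.

517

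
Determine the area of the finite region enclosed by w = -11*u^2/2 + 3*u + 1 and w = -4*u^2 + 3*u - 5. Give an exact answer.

Set the curves equal: -11*u^2/2 + 3*u + 1 = -4*u^2 + 3*u - 5, so -3*u^2/2 + 6 = 0, which factors as -3*(u - 2)*(u + 2)/2 = 0. The curves meet at u = -2, 2.
On [-2, 2], w = -11*u^2/2 + 3*u + 1 is on top; that piece has area ∫[-2,2] (-3*u^2/2 + 6) du = 16.

16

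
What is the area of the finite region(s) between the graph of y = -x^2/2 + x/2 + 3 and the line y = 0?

125/12

The curve meets the x-axis where -x^2/2 + x/2 + 3 = 0, i.e. -(x - 3)*(x + 2)/2 = 0, at x = -2, 3.
On [-2, 3] the curve lies above the axis; ∫[-2,3] (-x^2/2 + x/2 + 3) dx = 125/12, giving area 125/12.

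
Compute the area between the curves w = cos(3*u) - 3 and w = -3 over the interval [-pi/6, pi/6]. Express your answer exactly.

2/3

On [-pi/6, pi/6], (cos(3*u) - 3) - (-3) = cos(3*u) is ≥ 0 throughout, so the area is a single integral of |cos(3*u)|.
∫[-pi/6,pi/6] (cos(3*u)) du = 2/3.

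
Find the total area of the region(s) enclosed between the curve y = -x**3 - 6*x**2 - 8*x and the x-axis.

8

The curve meets the x-axis where -x**3 - 6*x**2 - 8*x = 0, i.e. -x*(x + 2)*(x + 4) = 0, at x = -4, -2, 0.
On [-4, -2] the curve lies below the axis; ∫[-4,-2] (-x**3 - 6*x**2 - 8*x) dx = -4, giving area 4.
On [-2, 0] the curve lies above the axis; ∫[-2,0] (-x**3 - 6*x**2 - 8*x) dx = 4, giving area 4.
Total area = 4 + 4 = 8.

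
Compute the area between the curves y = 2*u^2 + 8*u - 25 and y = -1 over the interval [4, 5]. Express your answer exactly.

158/3

On [4, 5], (2*u^2 + 8*u - 25) - (-1) = 2*u^2 + 8*u - 24 is ≥ 0 throughout, so the area is a single integral of |2*u^2 + 8*u - 24|.
∫[4,5] (2*u^2 + 8*u - 24) du = 158/3.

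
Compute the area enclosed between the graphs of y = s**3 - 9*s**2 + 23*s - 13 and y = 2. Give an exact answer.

8

Set the curves equal: s**3 - 9*s**2 + 23*s - 13 = 2, so s**3 - 9*s**2 + 23*s - 15 = 0, which factors as (s - 5)*(s - 3)*(s - 1) = 0. The curves meet at s = 1, 3, 5.
On [1, 3], y = s**3 - 9*s**2 + 23*s - 13 is on top; that piece has area ∫[1,3] (s**3 - 9*s**2 + 23*s - 15) ds = 4.
On [3, 5], y = 2 is on top; that piece has area ∫[3,5] (-(s**3 - 9*s**2 + 23*s - 15)) ds = 4.
Total enclosed area = 4 + 4 = 8.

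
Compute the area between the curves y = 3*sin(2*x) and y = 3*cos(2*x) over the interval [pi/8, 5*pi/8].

On [pi/8, 5*pi/8], (3*sin(2*x)) - (3*cos(2*x)) = 3*sin(2*x) - 3*cos(2*x) is ≥ 0 throughout, so the area is a single integral of |3*sin(2*x) - 3*cos(2*x)|.
∫[pi/8,5*pi/8] (3*sin(2*x) - 3*cos(2*x)) dx = 3*sqrt(2).

3*sqrt(2)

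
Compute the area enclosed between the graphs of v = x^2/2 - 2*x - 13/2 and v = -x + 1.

128/3

Set the curves equal: x^2/2 - 2*x - 13/2 = -x + 1, so x^2/2 - x - 15/2 = 0, which factors as (x - 5)*(x + 3)/2 = 0. The curves meet at x = -3, 5.
On [-3, 5], v = -x + 1 is on top; that piece has area ∫[-3,5] (-(x^2/2 - x - 15/2)) dx = 128/3.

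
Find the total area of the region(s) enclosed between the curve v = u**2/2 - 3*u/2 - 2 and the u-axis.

The curve meets the u-axis where u**2/2 - 3*u/2 - 2 = 0, i.e. (u - 4)*(u + 1)/2 = 0, at u = -1, 4.
On [-1, 4] the curve lies below the axis; ∫[-1,4] (u**2/2 - 3*u/2 - 2) du = -125/12, giving area 125/12.

125/12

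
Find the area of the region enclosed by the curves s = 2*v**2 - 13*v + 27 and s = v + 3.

1/3

Both boundary curves give s as a function of v, so integrate with respect to v. Setting them equal: 2*v**2 - 14*v + 24 = 0, i.e. 2*(v - 4)*(v - 3) = 0, so they meet at v = 3, 4.
For v in [3, 4], s = 2*v**2 - 13*v + 27 is on the left; area = ∫[3,4] (-(2*v**2 - 14*v + 24)) dv = 1/3.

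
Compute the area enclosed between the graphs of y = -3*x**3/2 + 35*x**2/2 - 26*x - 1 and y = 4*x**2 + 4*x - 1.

Set the curves equal: -3*x**3/2 + 35*x**2/2 - 26*x - 1 = 4*x**2 + 4*x - 1, so -3*x**3/2 + 27*x**2/2 - 30*x = 0, which factors as -3*x*(x - 5)*(x - 4)/2 = 0. The curves meet at x = 0, 4, 5.
On [0, 4], y = 4*x**2 + 4*x - 1 is on top; that piece has area ∫[0,4] (-(-3*x**3/2 + 27*x**2/2 - 30*x)) dx = 48.
On [4, 5], y = -3*x**3/2 + 35*x**2/2 - 26*x - 1 is on top; that piece has area ∫[4,5] (-3*x**3/2 + 27*x**2/2 - 30*x) dx = 9/8.
Total enclosed area = 48 + 9/8 = 393/8.

393/8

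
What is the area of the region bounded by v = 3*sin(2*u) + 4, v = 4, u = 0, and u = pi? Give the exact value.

The difference (3*sin(2*u) + 4) - (4) = 3*sin(2*u) changes sign at u = pi/2 inside [0, pi], so split the integral there.
∫[0,pi/2] (3*sin(2*u)) du = 3.
∫[pi/2,pi] (3*sin(2*u)) du = -3; the area of that piece is 3.
Total area = 3 + 3 = 6.

6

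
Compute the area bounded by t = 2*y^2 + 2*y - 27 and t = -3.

343/3

Both boundary curves give t as a function of y, so integrate with respect to y. Setting them equal: 2*y^2 + 2*y - 24 = 0, i.e. 2*(y - 3)*(y + 4) = 0, so they meet at y = -4, 3.
For y in [-4, 3], t = 2*y^2 + 2*y - 27 is on the left; area = ∫[-4,3] (-(2*y^2 + 2*y - 24)) dy = 343/3.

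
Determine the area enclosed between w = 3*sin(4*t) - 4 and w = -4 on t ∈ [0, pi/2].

The difference (3*sin(4*t) - 4) - (-4) = 3*sin(4*t) changes sign at t = pi/4 inside [0, pi/2], so split the integral there.
∫[0,pi/4] (3*sin(4*t)) dt = 3/2.
∫[pi/4,pi/2] (3*sin(4*t)) dt = -3/2; the area of that piece is 3/2.
Total area = 3/2 + 3/2 = 3.

3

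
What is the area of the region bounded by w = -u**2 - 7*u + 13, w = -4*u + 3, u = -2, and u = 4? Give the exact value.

154/3

The difference (-u**2 - 7*u + 13) - (-4*u + 3) = -u**2 - 3*u + 10 changes sign at u = 2 inside [-2, 4], so split the integral there.
∫[-2,2] (-u**2 - 3*u + 10) du = 104/3.
∫[2,4] (-u**2 - 3*u + 10) du = -50/3; the area of that piece is 50/3.
Total area = 104/3 + 50/3 = 154/3.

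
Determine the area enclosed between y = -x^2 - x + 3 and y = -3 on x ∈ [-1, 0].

On [-1, 0], (-x^2 - x + 3) - (-3) = -x^2 - x + 6 is ≥ 0 throughout, so the area is a single integral of |-x^2 - x + 6|.
∫[-1,0] (-x^2 - x + 6) dx = 37/6.

37/6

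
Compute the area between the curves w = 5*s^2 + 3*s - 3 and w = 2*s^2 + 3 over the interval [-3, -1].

9

The difference (5*s^2 + 3*s - 3) - (2*s^2 + 3) = 3*s^2 + 3*s - 6 changes sign at s = -2 inside [-3, -1], so split the integral there.
∫[-3,-2] (3*s^2 + 3*s - 6) ds = 11/2.
∫[-2,-1] (3*s^2 + 3*s - 6) ds = -7/2; the area of that piece is 7/2.
Total area = 11/2 + 7/2 = 9.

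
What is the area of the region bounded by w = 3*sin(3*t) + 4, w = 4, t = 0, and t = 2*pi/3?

The difference (3*sin(3*t) + 4) - (4) = 3*sin(3*t) changes sign at t = pi/3 inside [0, 2*pi/3], so split the integral there.
∫[0,pi/3] (3*sin(3*t)) dt = 2.
∫[pi/3,2*pi/3] (3*sin(3*t)) dt = -2; the area of that piece is 2.
Total area = 2 + 2 = 4.

4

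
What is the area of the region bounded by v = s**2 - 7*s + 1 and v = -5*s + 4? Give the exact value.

Set the curves equal: s**2 - 7*s + 1 = -5*s + 4, so s**2 - 2*s - 3 = 0, which factors as (s - 3)*(s + 1) = 0. The curves meet at s = -1, 3.
On [-1, 3], v = -5*s + 4 is on top; that piece has area ∫[-1,3] (-(s**2 - 2*s - 3)) ds = 32/3.

32/3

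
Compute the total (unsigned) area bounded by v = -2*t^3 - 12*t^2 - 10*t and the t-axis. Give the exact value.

The curve meets the t-axis where -2*t^3 - 12*t^2 - 10*t = 0, i.e. -2*t*(t + 1)*(t + 5) = 0, at t = -5, -1, 0.
On [-5, -1] the curve lies below the axis; ∫[-5,-1] (-2*t^3 - 12*t^2 - 10*t) dt = -64, giving area 64.
On [-1, 0] the curve lies above the axis; ∫[-1,0] (-2*t^3 - 12*t^2 - 10*t) dt = 3/2, giving area 3/2.
Total area = 64 + 3/2 = 131/2.

131/2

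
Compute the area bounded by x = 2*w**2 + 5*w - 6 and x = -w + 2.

125/3

Both boundary curves give x as a function of w, so integrate with respect to w. Setting them equal: 2*w**2 + 6*w - 8 = 0, i.e. 2*(w - 1)*(w + 4) = 0, so they meet at w = -4, 1.
For w in [-4, 1], x = 2*w**2 + 5*w - 6 is on the left; area = ∫[-4,1] (-(2*w**2 + 6*w - 8)) dw = 125/3.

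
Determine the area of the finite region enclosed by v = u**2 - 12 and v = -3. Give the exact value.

Set the curves equal: u**2 - 12 = -3, so u**2 - 9 = 0, which factors as (u - 3)*(u + 3) = 0. The curves meet at u = -3, 3.
On [-3, 3], v = -3 is on top; that piece has area ∫[-3,3] (-(u**2 - 9)) du = 36.

36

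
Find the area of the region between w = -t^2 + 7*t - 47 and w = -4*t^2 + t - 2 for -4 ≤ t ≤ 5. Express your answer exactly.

301

The difference (-t^2 + 7*t - 47) - (-4*t^2 + t - 2) = 3*t^2 + 6*t - 45 changes sign at t = 3 inside [-4, 5], so split the integral there.
∫[-4,3] (3*t^2 + 6*t - 45) dt = -245; the area of that piece is 245.
∫[3,5] (3*t^2 + 6*t - 45) dt = 56.
Total area = 245 + 56 = 301.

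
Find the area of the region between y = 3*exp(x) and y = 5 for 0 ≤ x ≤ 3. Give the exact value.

-22 - 10*log(3) + 10*log(5) + 3*exp(3)

The difference (3*exp(x)) - (5) = 3*exp(x) - 5 changes sign at x = log(5/3) inside [0, 3], so split the integral there.
∫[0,log(5/3)] (3*exp(x) - 5) dx = log(243/3125) + 2; the area of that piece is -2 + log(3125/243).
∫[log(5/3),3] (3*exp(x) - 5) dx = -20 - 5*log(3) + 5*log(5) + 3*exp(3).
Total area = (-2 + log(3125/243)) + (-20 - 5*log(3) + 5*log(5) + 3*exp(3)) = -22 - 10*log(3) + 10*log(5) + 3*exp(3).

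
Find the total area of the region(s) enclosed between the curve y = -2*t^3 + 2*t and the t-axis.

The curve meets the t-axis where -2*t^3 + 2*t = 0, i.e. -2*t*(t - 1)*(t + 1) = 0, at t = -1, 0, 1.
On [-1, 0] the curve lies below the axis; ∫[-1,0] (-2*t^3 + 2*t) dt = -1/2, giving area 1/2.
On [0, 1] the curve lies above the axis; ∫[0,1] (-2*t^3 + 2*t) dt = 1/2, giving area 1/2.
Total area = 1/2 + 1/2 = 1.

1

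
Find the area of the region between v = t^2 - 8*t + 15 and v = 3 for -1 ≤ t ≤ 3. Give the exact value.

The difference (t^2 - 8*t + 15) - (3) = t^2 - 8*t + 12 changes sign at t = 2 inside [-1, 3], so split the integral there.
∫[-1,2] (t^2 - 8*t + 12) dt = 27.
∫[2,3] (t^2 - 8*t + 12) dt = -5/3; the area of that piece is 5/3.
Total area = 27 + 5/3 = 86/3.

86/3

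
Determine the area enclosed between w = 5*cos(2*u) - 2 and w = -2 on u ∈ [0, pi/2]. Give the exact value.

The difference (5*cos(2*u) - 2) - (-2) = 5*cos(2*u) changes sign at u = pi/4 inside [0, pi/2], so split the integral there.
∫[0,pi/4] (5*cos(2*u)) du = 5/2.
∫[pi/4,pi/2] (5*cos(2*u)) du = -5/2; the area of that piece is 5/2.
Total area = 5/2 + 5/2 = 5.

5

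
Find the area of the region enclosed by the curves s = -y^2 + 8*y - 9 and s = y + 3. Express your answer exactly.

Both boundary curves give s as a function of y, so integrate with respect to y. Setting them equal: -y^2 + 7*y - 12 = 0, i.e. -(y - 4)*(y - 3) = 0, so they meet at y = 3, 4.
For y in [3, 4], s = -y^2 + 8*y - 9 is on the right; area = ∫[3,4] (-y^2 + 7*y - 12) dy = 1/6.

1/6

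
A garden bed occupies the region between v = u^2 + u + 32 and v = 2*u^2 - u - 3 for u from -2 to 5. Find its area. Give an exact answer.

665/3

On [-2, 5], (u^2 + u + 32) - (2*u^2 - u - 3) = -u^2 + 2*u + 35 is ≥ 0 throughout, so the area is a single integral of |-u^2 + 2*u + 35|.
∫[-2,5] (-u^2 + 2*u + 35) du = 665/3.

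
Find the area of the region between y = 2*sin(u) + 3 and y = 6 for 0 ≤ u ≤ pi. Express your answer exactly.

-4 + 3*pi

On [0, pi], (2*sin(u) + 3) - (6) = 2*sin(u) - 3 is ≤ 0 throughout, so the area is a single integral of |2*sin(u) - 3|.
∫[0,pi] (2*sin(u) - 3) du = 4 - 3*pi; the area of that piece is -4 + 3*pi.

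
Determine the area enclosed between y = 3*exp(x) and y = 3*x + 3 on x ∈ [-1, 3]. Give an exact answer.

On [-1, 3], (3*exp(x)) - (3*x + 3) = -3*x + 3*exp(x) - 3 is ≥ 0 throughout, so the area is a single integral of |-3*x + 3*exp(x) - 3|.
∫[-1,3] (-3*x + 3*exp(x) - 3) dx = -24 - 3*exp(-1) + 3*exp(3).

-24 - 3*exp(-1) + 3*exp(3)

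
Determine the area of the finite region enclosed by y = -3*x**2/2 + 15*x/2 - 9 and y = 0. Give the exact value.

Set the curves equal: -3*x**2/2 + 15*x/2 - 9 = 0, so -3*x**2/2 + 15*x/2 - 9 = 0, which factors as -3*(x - 3)*(x - 2)/2 = 0. The curves meet at x = 2, 3.
On [2, 3], y = -3*x**2/2 + 15*x/2 - 9 is on top; that piece has area ∫[2,3] (-3*x**2/2 + 15*x/2 - 9) dx = 1/4.

1/4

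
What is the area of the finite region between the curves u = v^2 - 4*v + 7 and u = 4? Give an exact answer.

Both boundary curves give u as a function of v, so integrate with respect to v. Setting them equal: v^2 - 4*v + 3 = 0, i.e. (v - 3)*(v - 1) = 0, so they meet at v = 1, 3.
For v in [1, 3], u = v^2 - 4*v + 7 is on the left; area = ∫[1,3] (-(v^2 - 4*v + 3)) dv = 4/3.

4/3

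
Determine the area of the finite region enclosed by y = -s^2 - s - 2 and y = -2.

1/6

Set the curves equal: -s^2 - s - 2 = -2, so -s^2 - s = 0, which factors as -s*(s + 1) = 0. The curves meet at s = -1, 0.
On [-1, 0], y = -s^2 - s - 2 is on top; that piece has area ∫[-1,0] (-s^2 - s) ds = 1/6.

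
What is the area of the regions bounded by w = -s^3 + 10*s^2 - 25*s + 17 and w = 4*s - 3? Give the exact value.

Set the curves equal: -s^3 + 10*s^2 - 25*s + 17 = 4*s - 3, so -s^3 + 10*s^2 - 29*s + 20 = 0, which factors as -(s - 5)*(s - 4)*(s - 1) = 0. The curves meet at s = 1, 4, 5.
On [1, 4], w = 4*s - 3 is on top; that piece has area ∫[1,4] (-(-s^3 + 10*s^2 - 29*s + 20)) ds = 45/4.
On [4, 5], w = -s^3 + 10*s^2 - 25*s + 17 is on top; that piece has area ∫[4,5] (-s^3 + 10*s^2 - 29*s + 20) ds = 7/12.
Total enclosed area = 45/4 + 7/12 = 71/6.

71/6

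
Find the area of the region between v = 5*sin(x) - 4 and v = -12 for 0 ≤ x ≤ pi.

10 + 8*pi

On [0, pi], (5*sin(x) - 4) - (-12) = 5*sin(x) + 8 is ≥ 0 throughout, so the area is a single integral of |5*sin(x) + 8|.
∫[0,pi] (5*sin(x) + 8) dx = 10 + 8*pi.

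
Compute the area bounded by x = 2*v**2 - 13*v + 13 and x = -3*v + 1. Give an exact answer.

1/3

Both boundary curves give x as a function of v, so integrate with respect to v. Setting them equal: 2*v**2 - 10*v + 12 = 0, i.e. 2*(v - 3)*(v - 2) = 0, so they meet at v = 2, 3.
For v in [2, 3], x = 2*v**2 - 13*v + 13 is on the left; area = ∫[2,3] (-(2*v**2 - 10*v + 12)) dv = 1/3.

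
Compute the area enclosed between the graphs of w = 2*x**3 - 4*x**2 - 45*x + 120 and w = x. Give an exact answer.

5137/6

Set the curves equal: 2*x**3 - 4*x**2 - 45*x + 120 = x, so 2*x**3 - 4*x**2 - 46*x + 120 = 0, which factors as 2*(x - 4)*(x - 3)*(x + 5) = 0. The curves meet at x = -5, 3, 4.
On [-5, 3], w = 2*x**3 - 4*x**2 - 45*x + 120 is on top; that piece has area ∫[-5,3] (2*x**3 - 4*x**2 - 46*x + 120) dx = 2560/3.
On [3, 4], w = x is on top; that piece has area ∫[3,4] (-(2*x**3 - 4*x**2 - 46*x + 120)) dx = 17/6.
Total enclosed area = 2560/3 + 17/6 = 5137/6.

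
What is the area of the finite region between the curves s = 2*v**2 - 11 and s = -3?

64/3

Both boundary curves give s as a function of v, so integrate with respect to v. Setting them equal: 2*v**2 - 8 = 0, i.e. 2*(v - 2)*(v + 2) = 0, so they meet at v = -2, 2.
For v in [-2, 2], s = 2*v**2 - 11 is on the left; area = ∫[-2,2] (-(2*v**2 - 8)) dv = 64/3.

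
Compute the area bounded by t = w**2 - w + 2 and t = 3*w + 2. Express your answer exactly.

32/3

Both boundary curves give t as a function of w, so integrate with respect to w. Setting them equal: w**2 - 4*w = 0, i.e. w*(w - 4) = 0, so they meet at w = 0, 4.
For w in [0, 4], t = w**2 - w + 2 is on the left; area = ∫[0,4] (-(w**2 - 4*w)) dw = 32/3.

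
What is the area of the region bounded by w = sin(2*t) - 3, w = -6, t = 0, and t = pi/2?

On [0, pi/2], (sin(2*t) - 3) - (-6) = sin(2*t) + 3 is ≥ 0 throughout, so the area is a single integral of |sin(2*t) + 3|.
∫[0,pi/2] (sin(2*t) + 3) dt = 1 + 3*pi/2.

1 + 3*pi/2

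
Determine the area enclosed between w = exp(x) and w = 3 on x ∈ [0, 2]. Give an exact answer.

-11 + 6*log(3) + exp(2)

The difference (exp(x)) - (3) = exp(x) - 3 changes sign at x = log(3) inside [0, 2], so split the integral there.
∫[0,log(3)] (exp(x) - 3) dx = 2 - log(27); the area of that piece is -2 + log(27).
∫[log(3),2] (exp(x) - 3) dx = -9 + 3*log(3) + exp(2).
Total area = (-2 + log(27)) + (-9 + 3*log(3) + exp(2)) = -11 + 6*log(3) + exp(2).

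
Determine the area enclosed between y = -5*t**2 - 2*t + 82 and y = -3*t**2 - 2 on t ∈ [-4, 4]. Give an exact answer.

On [-4, 4], (-5*t**2 - 2*t + 82) - (-3*t**2 - 2) = -2*t**2 - 2*t + 84 is ≥ 0 throughout, so the area is a single integral of |-2*t**2 - 2*t + 84|.
∫[-4,4] (-2*t**2 - 2*t + 84) dt = 1760/3.

1760/3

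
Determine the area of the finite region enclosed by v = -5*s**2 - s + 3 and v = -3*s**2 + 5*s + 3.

Set the curves equal: -5*s**2 - s + 3 = -3*s**2 + 5*s + 3, so -2*s**2 - 6*s = 0, which factors as -2*s*(s + 3) = 0. The curves meet at s = -3, 0.
On [-3, 0], v = -5*s**2 - s + 3 is on top; that piece has area ∫[-3,0] (-2*s**2 - 6*s) ds = 9.

9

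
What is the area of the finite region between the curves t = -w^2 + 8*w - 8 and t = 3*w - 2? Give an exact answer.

Both boundary curves give t as a function of w, so integrate with respect to w. Setting them equal: -w^2 + 5*w - 6 = 0, i.e. -(w - 3)*(w - 2) = 0, so they meet at w = 2, 3.
For w in [2, 3], t = -w^2 + 8*w - 8 is on the right; area = ∫[2,3] (-w^2 + 5*w - 6) dw = 1/6.

1/6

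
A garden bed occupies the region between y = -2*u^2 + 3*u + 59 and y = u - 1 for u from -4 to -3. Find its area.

On [-4, -3], (-2*u^2 + 3*u + 59) - (u - 1) = -2*u^2 + 2*u + 60 is ≥ 0 throughout, so the area is a single integral of |-2*u^2 + 2*u + 60|.
∫[-4,-3] (-2*u^2 + 2*u + 60) du = 85/3.

85/3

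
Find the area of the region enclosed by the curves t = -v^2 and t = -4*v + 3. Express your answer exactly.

4/3

Both boundary curves give t as a function of v, so integrate with respect to v. Setting them equal: -v^2 + 4*v - 3 = 0, i.e. -(v - 3)*(v - 1) = 0, so they meet at v = 1, 3.
For v in [1, 3], t = -v^2 is on the right; area = ∫[1,3] (-v^2 + 4*v - 3) dv = 4/3.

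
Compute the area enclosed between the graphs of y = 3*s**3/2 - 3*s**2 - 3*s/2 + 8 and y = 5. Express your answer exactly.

Set the curves equal: 3*s**3/2 - 3*s**2 - 3*s/2 + 8 = 5, so 3*s**3/2 - 3*s**2 - 3*s/2 + 3 = 0, which factors as 3*(s - 2)*(s - 1)*(s + 1)/2 = 0. The curves meet at s = -1, 1, 2.
On [-1, 1], y = 3*s**3/2 - 3*s**2 - 3*s/2 + 8 is on top; that piece has area ∫[-1,1] (3*s**3/2 - 3*s**2 - 3*s/2 + 3) ds = 4.
On [1, 2], y = 5 is on top; that piece has area ∫[1,2] (-(3*s**3/2 - 3*s**2 - 3*s/2 + 3)) ds = 5/8.
Total enclosed area = 4 + 5/8 = 37/8.

37/8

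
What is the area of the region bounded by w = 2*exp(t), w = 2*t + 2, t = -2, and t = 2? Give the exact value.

On [-2, 2], (2*exp(t)) - (2*t + 2) = -2*t + 2*exp(t) - 2 is ≥ 0 throughout, so the area is a single integral of |-2*t + 2*exp(t) - 2|.
∫[-2,2] (-2*t + 2*exp(t) - 2) dt = -8 - 2*exp(-2) + 2*exp(2).

-8 - 2*exp(-2) + 2*exp(2)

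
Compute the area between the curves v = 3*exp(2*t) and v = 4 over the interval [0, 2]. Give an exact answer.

The difference (3*exp(2*t)) - (4) = 3*exp(2*t) - 4 changes sign at t = -log(3)/2 + log(2) inside [0, 2], so split the integral there.
∫[0,-log(3)/2 + log(2)] (3*exp(2*t) - 4) dt = log(9/16) + 1/2; the area of that piece is -1/2 + log(16/9).
∫[-log(3)/2 + log(2),2] (3*exp(2*t) - 4) dt = -10 - 2*log(3) + 4*log(2) + 3*exp(4)/2.
Total area = (-1/2 + log(16/9)) + (-10 - 2*log(3) + 4*log(2) + 3*exp(4)/2) = -21/2 - 4*log(3) + 8*log(2) + 3*exp(4)/2.

-21/2 - 4*log(3) + 8*log(2) + 3*exp(4)/2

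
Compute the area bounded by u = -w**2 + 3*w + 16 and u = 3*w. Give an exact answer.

256/3

Both boundary curves give u as a function of w, so integrate with respect to w. Setting them equal: -w**2 + 16 = 0, i.e. -(w - 4)*(w + 4) = 0, so they meet at w = -4, 4.
For w in [-4, 4], u = -w**2 + 3*w + 16 is on the right; area = ∫[-4,4] (-w**2 + 16) dw = 256/3.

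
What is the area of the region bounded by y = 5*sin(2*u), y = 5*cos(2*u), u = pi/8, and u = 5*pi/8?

On [pi/8, 5*pi/8], (5*sin(2*u)) - (5*cos(2*u)) = 5*sin(2*u) - 5*cos(2*u) is ≥ 0 throughout, so the area is a single integral of |5*sin(2*u) - 5*cos(2*u)|.
∫[pi/8,5*pi/8] (5*sin(2*u) - 5*cos(2*u)) du = 5*sqrt(2).

5*sqrt(2)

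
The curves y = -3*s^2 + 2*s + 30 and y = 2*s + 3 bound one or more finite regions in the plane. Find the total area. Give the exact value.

Set the curves equal: -3*s^2 + 2*s + 30 = 2*s + 3, so -3*s^2 + 27 = 0, which factors as -3*(s - 3)*(s + 3) = 0. The curves meet at s = -3, 3.
On [-3, 3], y = -3*s^2 + 2*s + 30 is on top; that piece has area ∫[-3,3] (-3*s^2 + 27) ds = 108.

108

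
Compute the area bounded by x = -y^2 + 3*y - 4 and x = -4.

Both boundary curves give x as a function of y, so integrate with respect to y. Setting them equal: -y^2 + 3*y = 0, i.e. -y*(y - 3) = 0, so they meet at y = 0, 3.
For y in [0, 3], x = -y^2 + 3*y - 4 is on the right; area = ∫[0,3] (-y^2 + 3*y) dy = 9/2.

9/2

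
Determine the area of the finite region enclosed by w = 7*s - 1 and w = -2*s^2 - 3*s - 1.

125/3

Set the curves equal: 7*s - 1 = -2*s^2 - 3*s - 1, so 2*s^2 + 10*s = 0, which factors as 2*s*(s + 5) = 0. The curves meet at s = -5, 0.
On [-5, 0], w = -2*s^2 - 3*s - 1 is on top; that piece has area ∫[-5,0] (-(2*s^2 + 10*s)) ds = 125/3.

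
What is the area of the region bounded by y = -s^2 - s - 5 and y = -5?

1/6

Set the curves equal: -s^2 - s - 5 = -5, so -s^2 - s = 0, which factors as -s*(s + 1) = 0. The curves meet at s = -1, 0.
On [-1, 0], y = -s^2 - s - 5 is on top; that piece has area ∫[-1,0] (-s^2 - s) ds = 1/6.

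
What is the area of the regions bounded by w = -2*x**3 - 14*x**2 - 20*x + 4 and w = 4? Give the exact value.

Set the curves equal: -2*x**3 - 14*x**2 - 20*x + 4 = 4, so -2*x**3 - 14*x**2 - 20*x = 0, which factors as -2*x*(x + 2)*(x + 5) = 0. The curves meet at x = -5, -2, 0.
On [-5, -2], w = 4 is on top; that piece has area ∫[-5,-2] (-(-2*x**3 - 14*x**2 - 20*x)) dx = 63/2.
On [-2, 0], w = -2*x**3 - 14*x**2 - 20*x + 4 is on top; that piece has area ∫[-2,0] (-2*x**3 - 14*x**2 - 20*x) dx = 32/3.
Total enclosed area = 63/2 + 32/3 = 253/6.

253/6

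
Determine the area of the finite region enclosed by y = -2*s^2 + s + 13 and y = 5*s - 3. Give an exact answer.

Set the curves equal: -2*s^2 + s + 13 = 5*s - 3, so -2*s^2 - 4*s + 16 = 0, which factors as -2*(s - 2)*(s + 4) = 0. The curves meet at s = -4, 2.
On [-4, 2], y = -2*s^2 + s + 13 is on top; that piece has area ∫[-4,2] (-2*s^2 - 4*s + 16) ds = 72.

72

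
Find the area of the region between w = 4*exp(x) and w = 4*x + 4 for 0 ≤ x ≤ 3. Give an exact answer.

On [0, 3], (4*exp(x)) - (4*x + 4) = -4*x + 4*exp(x) - 4 is ≥ 0 throughout, so the area is a single integral of |-4*x + 4*exp(x) - 4|.
∫[0,3] (-4*x + 4*exp(x) - 4) dx = -34 + 4*exp(3).

-34 + 4*exp(3)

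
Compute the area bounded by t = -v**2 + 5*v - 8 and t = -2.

Both boundary curves give t as a function of v, so integrate with respect to v. Setting them equal: -v**2 + 5*v - 6 = 0, i.e. -(v - 3)*(v - 2) = 0, so they meet at v = 2, 3.
For v in [2, 3], t = -v**2 + 5*v - 8 is on the right; area = ∫[2,3] (-v**2 + 5*v - 6) dv = 1/6.

1/6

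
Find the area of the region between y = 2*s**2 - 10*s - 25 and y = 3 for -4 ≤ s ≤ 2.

The difference (2*s**2 - 10*s - 25) - (3) = 2*s**2 - 10*s - 28 changes sign at s = -2 inside [-4, 2], so split the integral there.
∫[-4,-2] (2*s**2 - 10*s - 28) ds = 124/3.
∫[-2,2] (2*s**2 - 10*s - 28) ds = -304/3; the area of that piece is 304/3.
Total area = 124/3 + 304/3 = 428/3.

428/3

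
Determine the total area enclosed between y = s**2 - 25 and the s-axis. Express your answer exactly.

The curve meets the s-axis where s**2 - 25 = 0, i.e. (s - 5)*(s + 5) = 0, at s = -5, 5.
On [-5, 5] the curve lies below the axis; ∫[-5,5] (s**2 - 25) ds = -500/3, giving area 500/3.

500/3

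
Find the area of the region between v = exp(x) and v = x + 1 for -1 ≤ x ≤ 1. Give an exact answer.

-2 - exp(-1) + exp(1)

On [-1, 1], (exp(x)) - (x + 1) = -x + exp(x) - 1 is ≥ 0 throughout, so the area is a single integral of |-x + exp(x) - 1|.
∫[-1,1] (-x + exp(x) - 1) dx = -2 - exp(-1) + exp(1).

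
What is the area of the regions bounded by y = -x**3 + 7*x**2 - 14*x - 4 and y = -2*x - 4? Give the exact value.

71/6

Set the curves equal: -x**3 + 7*x**2 - 14*x - 4 = -2*x - 4, so -x**3 + 7*x**2 - 12*x = 0, which factors as -x*(x - 4)*(x - 3) = 0. The curves meet at x = 0, 3, 4.
On [0, 3], y = -2*x - 4 is on top; that piece has area ∫[0,3] (-(-x**3 + 7*x**2 - 12*x)) dx = 45/4.
On [3, 4], y = -x**3 + 7*x**2 - 14*x - 4 is on top; that piece has area ∫[3,4] (-x**3 + 7*x**2 - 12*x) dx = 7/12.
Total enclosed area = 45/4 + 7/12 = 71/6.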